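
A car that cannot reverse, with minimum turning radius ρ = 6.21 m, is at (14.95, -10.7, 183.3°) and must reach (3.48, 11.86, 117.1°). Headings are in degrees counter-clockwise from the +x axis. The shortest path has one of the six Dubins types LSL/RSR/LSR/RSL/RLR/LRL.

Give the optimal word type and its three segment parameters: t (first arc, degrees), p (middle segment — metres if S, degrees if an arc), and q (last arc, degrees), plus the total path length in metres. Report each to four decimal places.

Let ψ = atan2(Δy, Δx) = atan2(22.56, -11.47) = 116.9498° be the start→goal bearing.
Normalize: d = |goal − start| / ρ = 25.308388/6.21 = 4.075425, α = (θ_start − ψ) mod 360° = 66.3502° = 1.158030 rad, β = (θ_goal − ψ) mod 360° = 0.1502° = 0.002622 rad.
Common terms: sin α = 0.916015, cos α = 0.401145, sin β = 0.002622, cos β = 0.999997, cos(α−β) = 0.403545, d² = 16.609087. Work in radians in the unit-radius frame; every candidate has L = ρ·(t + p + q).
LSL: p² = 2 + d² − 2cos(α−β) + 2d(sin α − sin β) = 25.246924; p = √p² = 5.024632; φ = atan2(cos β − cos α, d + sin α − sin β) = 0.119467 rad; t = (φ − α) mod 2π = 5.244623 rad, q = (β − φ) mod 2π = 6.166340 rad → L = 6.21·(5.244623 + 5.024632 + 6.166340) = 6.21·16.435594 = 102.065041 m
RSR: p² = 2 + d² − 2cos(α−β) + 2d(sin β − sin α) = 10.357070; p = √p² = 3.218240; φ = atan2(cos α − cos β, d − sin α + sin β) = -0.187171 rad; t = (α − φ) mod 2π = 1.345201 rad, q = (φ − β) mod 2π = 6.093392 rad → L = 6.21·(1.345201 + 3.218240 + 6.093392) = 6.21·10.656833 = 66.178935 m
LSR: p² = d² − 2 + 2cos(α−β) + 2d(sin α + sin β) = 22.903844; p = √p² = 4.785796; φ = atan2(−cos α − cos β, d + sin α + sin β) − atan2(−2, p) = 0.122315 rad; t = (φ − α) mod 2π = 5.247471 rad, q = (φ − β) mod 2π = 0.119693 rad → L = 6.21·(5.247471 + 4.785796 + 0.119693) = 6.21·10.152960 = 63.049881 m
RSL: p² = d² − 2 + 2cos(α−β) − 2d(sin α + sin β) = 7.928512; p = √p² = 2.815761; φ = atan2(cos α + cos β, d − sin α − sin β) − atan2(2, p) = -0.199869 rad; t = (α − φ) mod 2π = 1.357899 rad, q = (β − φ) mod 2π = 0.202491 rad → L = 6.21·(1.357899 + 2.815761 + 0.202491) = 6.21·4.376151 = 27.175895 m
RLR: c = (6 − d² + 2cos(α−β) + 2d(sin α − sin β))/8 = -0.294634; p = 2π − arccos c = 4.413317 rad; φ = atan2(cos α − cos β, d − sin α + sin β) = -0.187171 rad; t = (α − φ + p/2) mod 2π = 3.551859 rad, q = (α − β − t + p) mod 2π = 2.016865 rad → L = 6.21·(3.551859 + 4.413317 + 2.016865) = 6.21·9.982042 = 61.988478 m
LRL: c = (6 − d² + 2cos(α−β) − 2d(sin α − sin β))/8 = -2.155865, |c| > 1 → infeasible
Shortest: RSL with L = 27.175895 m ≈ 27.1759 m
Convert RSL to answer units (arcs ×180/π): t = 1.357899·180/π = 77.8019°, p = ρ·p = 6.21·2.815761 = 17.4859 m, q = 0.202491·180/π = 11.6019°, L = 27.1759 m.

RSL: t = 77.8019°, p = 17.4859 m, q = 11.6019°, L = 27.1759 m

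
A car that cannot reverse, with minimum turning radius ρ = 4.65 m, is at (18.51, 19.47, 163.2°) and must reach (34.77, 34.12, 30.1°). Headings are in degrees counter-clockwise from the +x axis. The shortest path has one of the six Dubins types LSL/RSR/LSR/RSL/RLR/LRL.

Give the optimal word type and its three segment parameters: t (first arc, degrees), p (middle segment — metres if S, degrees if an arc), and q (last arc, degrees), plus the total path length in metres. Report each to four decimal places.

RSL: t = 144.0280°, p = 16.5564 m, q = 10.9280°, L = 29.1323 m

Let ψ = atan2(Δy, Δx) = atan2(14.65, 16.26) = 42.0183° be the start→goal bearing.
Normalize: d = |goal − start| / ρ = 21.886299/4.65 = 4.706731, α = (θ_start − ψ) mod 360° = 121.1817° = 2.115019 rad, β = (θ_goal − ψ) mod 360° = 348.0817° = 6.075171 rad.
Common terms: sin α = 0.855530, cos α = -0.517753, sin β = -0.206517, cos β = 0.978443, cos(α−β) = -0.683274, d² = 22.153317. Work in radians in the unit-radius frame; every candidate has L = ρ·(t + p + q).
LSL: p² = 2 + d² − 2cos(α−β) + 2d(sin α − sin β) = 35.517409; p = √p² = 5.959648; φ = atan2(cos β − cos α, d + sin α − sin β) = 0.253769 rad; t = (φ − α) mod 2π = 4.421936 rad, q = (β − φ) mod 2π = 5.821402 rad → L = 4.65·(4.421936 + 5.959648 + 5.821402) = 4.65·16.202986 = 75.343884 m
RSR: p² = 2 + d² − 2cos(α−β) + 2d(sin β − sin α) = 15.522320; p = √p² = 3.939838; φ = atan2(cos α − cos β, d − sin α + sin β) = -0.389538 rad; t = (α − φ) mod 2π = 2.504557 rad, q = (φ − β) mod 2π = 6.101662 rad → L = 4.65·(2.504557 + 3.939838 + 6.101662) = 4.65·12.546056 = 58.339161 m
LSR: p² = d² − 2 + 2cos(α−β) + 2d(sin α + sin β) = 24.896225; p = √p² = 4.989612; φ = atan2(−cos α − cos β, d + sin α + sin β) − atan2(−2, p) = 0.295417 rad; t = (φ − α) mod 2π = 4.463584 rad, q = (φ − β) mod 2π = 0.503432 rad → L = 4.65·(4.463584 + 4.989612 + 0.503432) = 4.65·9.956627 = 46.298317 m
RSL: p² = d² − 2 + 2cos(α−β) − 2d(sin α + sin β) = 12.677314; p = √p² = 3.560522; φ = atan2(cos α + cos β, d − sin α − sin β) − atan2(2, p) = -0.398743 rad; t = (α − φ) mod 2π = 2.513762 rad, q = (β − φ) mod 2π = 0.190729 rad → L = 4.65·(2.513762 + 3.560522 + 0.190729) = 4.65·6.265012 = 29.132308 m
RLR: c = (6 − d² + 2cos(α−β) + 2d(sin α − sin β))/8 = -0.940290; p = 2π − arccos c = 3.488908 rad; φ = atan2(cos α − cos β, d − sin α + sin β) = -0.389538 rad; t = (α − φ + p/2) mod 2π = 4.249010 rad, q = (α − β − t + p) mod 2π = 1.562930 rad → L = 4.65·(4.249010 + 3.488908 + 1.562930) = 4.65·9.300849 = 43.248946 m
LRL: c = (6 − d² + 2cos(α−β) − 2d(sin α − sin β))/8 = -3.439676, |c| > 1 → infeasible
Shortest: RSL with L = 29.132308 m ≈ 29.1323 m
Convert RSL to answer units (arcs ×180/π): t = 2.513762·180/π = 144.0280°, p = ρ·p = 4.65·3.560522 = 16.5564 m, q = 0.190729·180/π = 10.9280°, L = 29.1323 m.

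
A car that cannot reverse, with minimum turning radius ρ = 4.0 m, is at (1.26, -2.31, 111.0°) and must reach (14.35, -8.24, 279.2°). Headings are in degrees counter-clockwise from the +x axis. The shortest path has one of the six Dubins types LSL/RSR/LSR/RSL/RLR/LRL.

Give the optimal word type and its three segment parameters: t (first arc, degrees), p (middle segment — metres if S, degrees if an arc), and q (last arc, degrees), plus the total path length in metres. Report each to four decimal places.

Let ψ = atan2(Δy, Δx) = atan2(-5.93, 13.09) = -24.3714° be the start→goal bearing.
Normalize: d = |goal − start| / ρ = 14.370560/4.0 = 3.592640, α = (θ_start − ψ) mod 360° = 135.3714° = 2.362676 rad, β = (θ_goal − ψ) mod 360° = 303.5714° = 5.298320 rad.
Common terms: sin α = 0.702509, cos α = -0.711675, sin β = -0.833198, cos β = 0.552975, cos(α−β) = -0.978867, d² = 12.907063. Work in radians in the unit-radius frame; every candidate has L = ρ·(t + p + q).
LSL: p² = 2 + d² − 2cos(α−β) + 2d(sin α − sin β) = 27.899279; p = √p² = 5.281977; φ = atan2(cos β − cos α, d + sin α − sin β) = 0.241776 rad; t = (φ − α) mod 2π = 4.162285 rad, q = (β − φ) mod 2π = 5.056544 rad → L = 4.0·(4.162285 + 5.281977 + 5.056544) = 4.0·14.500806 = 58.003224 m
RSR: p² = 2 + d² − 2cos(α−β) + 2d(sin β − sin α) = 5.830315; p = √p² = 2.414605; φ = atan2(cos α − cos β, d − sin α + sin β) = -0.551248 rad; t = (α − φ) mod 2π = 2.913924 rad, q = (φ − β) mod 2π = 0.433618 rad → L = 4.0·(2.913924 + 2.414605 + 0.433618) = 4.0·5.762146 = 23.048584 m
LSR: p² = d² − 2 + 2cos(α−β) + 2d(sin α + sin β) = 8.010292; p = √p² = 2.830246; φ = atan2(−cos α − cos β, d + sin α + sin β) − atan2(−2, p) = 0.660986 rad; t = (φ − α) mod 2π = 4.581495 rad, q = (φ − β) mod 2π = 1.645851 rad → L = 4.0·(4.581495 + 2.830246 + 1.645851) = 4.0·9.057592 = 36.230369 m
RSL: p² = d² − 2 + 2cos(α−β) − 2d(sin α + sin β) = 9.888364; p = √p² = 3.144577; φ = atan2(cos α + cos β, d − sin α − sin β) − atan2(2, p) = -0.609079 rad; t = (α − φ) mod 2π = 2.971755 rad, q = (β − φ) mod 2π = 5.907399 rad → L = 4.0·(2.971755 + 3.144577 + 5.907399) = 4.0·12.023730 = 48.094921 m
RLR: c = (6 − d² + 2cos(α−β) + 2d(sin α − sin β))/8 = 0.271211; p = 2π − arccos c = 4.987040 rad; φ = atan2(cos α − cos β, d − sin α + sin β) = -0.551248 rad; t = (α − φ + p/2) mod 2π = 5.407443 rad, q = (α − β − t + p) mod 2π = 2.927138 rad → L = 4.0·(5.407443 + 4.987040 + 2.927138) = 4.0·13.321621 = 53.286482 m
LRL: c = (6 − d² + 2cos(α−β) − 2d(sin α − sin β))/8 = -2.487410, |c| > 1 → infeasible
Shortest: RSR with L = 23.048584 m ≈ 23.0486 m
Convert RSR to answer units (arcs ×180/π): t = 2.913924·180/π = 166.9555°, p = ρ·p = 4.0·2.414605 = 9.6584 m, q = 0.433618·180/π = 24.8445°, L = 23.0486 m.

RSR: t = 166.9555°, p = 9.6584 m, q = 24.8445°, L = 23.0486 m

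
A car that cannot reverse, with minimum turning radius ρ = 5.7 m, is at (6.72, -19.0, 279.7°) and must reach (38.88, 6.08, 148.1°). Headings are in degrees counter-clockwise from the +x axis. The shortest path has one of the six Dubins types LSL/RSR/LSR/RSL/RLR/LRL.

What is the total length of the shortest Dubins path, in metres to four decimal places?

53.1420 m

Let ψ = atan2(Δy, Δx) = atan2(25.08, 32.16) = 37.9489° be the start→goal bearing.
Normalize: d = |goal − start| / ρ = 40.783232/5.7 = 7.154953, α = (θ_start − ψ) mod 360° = 241.7511° = 4.219352 rad, β = (θ_goal − ψ) mod 360° = 110.1511° = 1.922499 rad.
Common terms: sin α = -0.880900, cos α = -0.473303, sin β = 0.938787, cos β = -0.344497, cos(α−β) = -0.663926, d² = 51.193352. Work in radians in the unit-radius frame; every candidate has L = ρ·(t + p + q).
LSL: p² = 2 + d² − 2cos(α−β) + 2d(sin α − sin β) = 28.481652; p = √p² = 5.336820; φ = atan2(cos β − cos α, d + sin α − sin β) = 0.024138 rad; t = (φ − α) mod 2π = 2.087971 rad, q = (β − φ) mod 2π = 1.898361 rad → L = 5.7·(2.087971 + 5.336820 + 1.898361) = 5.7·9.323152 = 53.141969 m
RSR: p² = 2 + d² − 2cos(α−β) + 2d(sin β − sin α) = 80.560756; p = √p² = 8.975564; φ = atan2(cos α − cos β, d − sin α + sin β) = -0.014351 rad; t = (α − φ) mod 2π = 4.233704 rad, q = (φ − β) mod 2π = 4.346335 rad → L = 5.7·(4.233704 + 8.975564 + 4.346335) = 5.7·17.555603 = 100.066937 m
LSR: p² = d² − 2 + 2cos(α−β) + 2d(sin α + sin β) = 48.693868; p = √p² = 6.978099; φ = atan2(−cos α − cos β, d + sin α + sin β) − atan2(−2, p) = 0.392027 rad; t = (φ − α) mod 2π = 2.455860 rad, q = (φ − β) mod 2π = 4.752714 rad → L = 5.7·(2.455860 + 6.978099 + 4.752714) = 5.7·14.186673 = 80.864037 m
RSL: p² = d² − 2 + 2cos(α−β) − 2d(sin α + sin β) = 47.037131; p = √p² = 6.858362; φ = atan2(cos α + cos β, d − sin α − sin β) − atan2(2, p) = -0.398471 rad; t = (α − φ) mod 2π = 4.617823 rad, q = (β − φ) mod 2π = 2.320970 rad → L = 5.7·(4.617823 + 6.858362 + 2.320970) = 5.7·13.797156 = 78.643788 m
RLR: c = (6 − d² + 2cos(α−β) + 2d(sin α − sin β))/8 = -9.070095, |c| > 1 → infeasible
LRL: c = (6 − d² + 2cos(α−β) − 2d(sin α − sin β))/8 = -2.560206, |c| > 1 → infeasible
Shortest: LSL with L = 53.141969 m ≈ 53.1420 m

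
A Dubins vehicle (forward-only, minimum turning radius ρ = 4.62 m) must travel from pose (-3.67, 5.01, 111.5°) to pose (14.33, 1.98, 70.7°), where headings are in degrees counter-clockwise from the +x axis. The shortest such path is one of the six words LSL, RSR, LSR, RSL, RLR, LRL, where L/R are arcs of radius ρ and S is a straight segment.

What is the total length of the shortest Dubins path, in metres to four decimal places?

32.4035 m

Let ψ = atan2(Δy, Δx) = atan2(-3.03, 18.00) = -9.5552° be the start→goal bearing.
Normalize: d = |goal − start| / ρ = 18.253244/4.62 = 3.950919, α = (θ_start − ψ) mod 360° = 121.0552° = 2.112812 rad, β = (θ_goal − ψ) mod 360° = 80.2552° = 1.400718 rad.
Common terms: sin α = 0.856671, cos α = -0.515864, sin β = 0.985571, cos β = 0.169260, cos(α−β) = 0.756995, d² = 15.609757. Work in radians in the unit-radius frame; every candidate has L = ρ·(t + p + q).
LSL: p² = 2 + d² − 2cos(α−β) + 2d(sin α − sin β) = 15.077214; p = √p² = 3.882939; φ = atan2(cos β − cos α, d + sin α − sin β) = 0.177373 rad; t = (φ − α) mod 2π = 4.347747 rad, q = (β − φ) mod 2π = 1.223344 rad → L = 4.62·(4.347747 + 3.882939 + 1.223344) = 4.62·9.454030 = 43.677618 m
RSR: p² = 2 + d² − 2cos(α−β) + 2d(sin β − sin α) = 17.114320; p = √p² = 4.136946; φ = atan2(cos α − cos β, d − sin α + sin β) = -0.166378 rad; t = (α − φ) mod 2π = 2.279189 rad, q = (φ − β) mod 2π = 4.716090 rad → L = 4.62·(2.279189 + 4.136946 + 4.716090) = 4.62·11.132225 = 51.430881 m
LSR: p² = d² − 2 + 2cos(α−β) + 2d(sin α + sin β) = 29.680844; p = √p² = 5.448013; φ = atan2(−cos α − cos β, d + sin α + sin β) − atan2(−2, p) = 0.411591 rad; t = (φ − α) mod 2π = 4.581964 rad, q = (φ − β) mod 2π = 5.294059 rad → L = 4.62·(4.581964 + 5.448013 + 5.294059) = 4.62·15.324036 = 70.797045 m
RSL: p² = d² − 2 + 2cos(α−β) − 2d(sin α + sin β) = 0.566651; p = √p² = 0.752762; φ = atan2(cos α + cos β, d − sin α − sin β) − atan2(2, p) = -1.373729 rad; t = (α − φ) mod 2π = 3.486541 rad, q = (β − φ) mod 2π = 2.774447 rad → L = 4.62·(3.486541 + 0.752762 + 2.774447) = 4.62·7.013750 = 32.403524 m
RLR: c = (6 − d² + 2cos(α−β) + 2d(sin α − sin β))/8 = -1.139290, |c| > 1 → infeasible
LRL: c = (6 − d² + 2cos(α−β) − 2d(sin α − sin β))/8 = -0.884652; p = 2π − arccos c = 3.626643 rad; φ = atan2(cos β − cos α, d + sin α − sin β) = 0.177373 rad; t = (φ − α + p/2) mod 2π = 6.161068 rad, q = (β − α − t + p) mod 2π = 3.036666 rad → L = 4.62·(6.161068 + 3.626643 + 3.036666) = 4.62·12.824376 = 59.248617 m
Shortest: RSL with L = 32.403524 m ≈ 32.4035 m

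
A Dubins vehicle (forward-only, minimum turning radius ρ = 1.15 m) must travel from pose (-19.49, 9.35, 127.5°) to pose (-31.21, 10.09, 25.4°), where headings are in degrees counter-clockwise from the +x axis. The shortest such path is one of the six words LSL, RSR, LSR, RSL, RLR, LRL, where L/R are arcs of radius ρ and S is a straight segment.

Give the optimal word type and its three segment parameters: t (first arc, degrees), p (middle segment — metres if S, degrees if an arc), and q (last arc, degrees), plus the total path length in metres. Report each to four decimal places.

LSR: t = 63.1471°, p = 10.0627 m, q = 165.2471°, L = 14.6468 m

Let ψ = atan2(Δy, Δx) = atan2(0.74, -11.72) = 176.3871° be the start→goal bearing.
Normalize: d = |goal − start| / ρ = 11.743339/1.15 = 10.211599, α = (θ_start − ψ) mod 360° = 311.1129° = 5.429944 rad, β = (θ_goal − ψ) mod 360° = 209.0129° = 3.647963 rad.
Common terms: sin α = -0.753416, cos α = 0.657544, sin β = -0.485006, cos β = -0.874511, cos(α−β) = -0.209619, d² = 104.276749. Work in radians in the unit-radius frame; every candidate has L = ρ·(t + p + q).
LSL: p² = 2 + d² − 2cos(α−β) + 2d(sin α − sin β) = 101.214195; p = √p² = 10.060527; φ = atan2(cos β − cos α, d + sin α − sin β) = -0.152879 rad; t = (φ − α) mod 2π = 0.700363 rad, q = (β − φ) mod 2π = 3.800841 rad → L = 1.15·(0.700363 + 10.060527 + 3.800841) = 1.15·14.561731 = 16.745990 m
RSR: p² = 2 + d² − 2cos(α−β) + 2d(sin β − sin α) = 112.177777; p = √p² = 10.591401; φ = atan2(cos α − cos β, d − sin α + sin β) = 0.145160 rad; t = (α − φ) mod 2π = 5.284784 rad, q = (φ − β) mod 2π = 2.780383 rad → L = 1.15·(5.284784 + 10.591401 + 2.780383) = 1.15·18.656568 = 21.455053 m
LSR: p² = d² − 2 + 2cos(α−β) + 2d(sin α + sin β) = 76.564980; p = √p² = 8.750142; φ = atan2(−cos α − cos β, d + sin α + sin β) − atan2(−2, p) = 0.248882 rad; t = (φ − α) mod 2π = 1.102124 rad, q = (φ − β) mod 2π = 2.884105 rad → L = 1.15·(1.102124 + 8.750142 + 2.884105) = 1.15·12.736371 = 14.646827 m
RSL: p² = d² − 2 + 2cos(α−β) − 2d(sin α + sin β) = 127.150043; p = √p² = 11.276083; φ = atan2(cos α + cos β, d − sin α − sin β) − atan2(2, p) = -0.194488 rad; t = (α − φ) mod 2π = 5.624431 rad, q = (β − φ) mod 2π = 3.842450 rad → L = 1.15·(5.624431 + 11.276083 + 3.842450) = 1.15·20.742964 = 23.854409 m
RLR: c = (6 − d² + 2cos(α−β) + 2d(sin α − sin β))/8 = -13.022222, |c| > 1 → infeasible
LRL: c = (6 − d² + 2cos(α−β) − 2d(sin α − sin β))/8 = -11.651774, |c| > 1 → infeasible
Shortest: LSR with L = 14.646827 m ≈ 14.6468 m
Convert LSR to answer units (arcs ×180/π): t = 1.102124·180/π = 63.1471°, p = ρ·p = 1.15·8.750142 = 10.0627 m, q = 2.884105·180/π = 165.2471°, L = 14.6468 m.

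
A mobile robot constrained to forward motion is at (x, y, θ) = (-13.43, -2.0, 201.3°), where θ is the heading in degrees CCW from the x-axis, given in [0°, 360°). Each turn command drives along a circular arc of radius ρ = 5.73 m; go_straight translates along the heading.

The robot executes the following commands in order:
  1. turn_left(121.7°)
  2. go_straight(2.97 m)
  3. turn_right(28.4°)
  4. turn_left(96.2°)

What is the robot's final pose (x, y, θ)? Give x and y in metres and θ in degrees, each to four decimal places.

(-2.5196, -18.4296, 30.8000°)

set_pose: (x, y, θ) = (-13.4300, -2.0000, 201.3000°), ρ = 5.73
turn_left(121.7°): centre at ρ to the left, rotate +121.7° → (-14.7970, -11.9148, 323.0000°)
go_straight(2.97): x += 2.97·cos θ, y += 2.97·sin θ → (-12.4250, -13.7022, 323.0000°)
turn_right(28.4°): centre at ρ to the right, rotate −28.4° → (-10.6635, -15.8931, 294.6000°)
turn_left(96.2°): centre at ρ to the left, rotate +96.2° → (-2.5196, -18.4296, 390.8000° ≡ 30.8000°)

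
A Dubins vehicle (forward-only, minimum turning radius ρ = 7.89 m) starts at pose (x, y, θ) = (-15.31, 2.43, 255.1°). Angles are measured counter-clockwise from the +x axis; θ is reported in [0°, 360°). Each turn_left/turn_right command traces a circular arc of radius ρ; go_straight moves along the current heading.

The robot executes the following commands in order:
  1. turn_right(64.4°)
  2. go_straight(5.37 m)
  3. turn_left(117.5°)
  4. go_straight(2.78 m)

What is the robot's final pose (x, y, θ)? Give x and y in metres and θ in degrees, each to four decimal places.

set_pose: (x, y, θ) = (-15.3100, 2.4300, 255.1000°), ρ = 7.89
turn_right(64.4°): centre at ρ to the right, rotate −64.4° → (-21.4698, -3.2940, 190.7000°)
go_straight(5.37): x += 5.37·cos θ, y += 5.37·sin θ → (-26.7464, -4.2911, 190.7000°)
turn_left(117.5°): centre at ρ to the left, rotate +117.5° → (-31.4819, -16.9231, 308.2000°)
go_straight(2.78): x += 2.78·cos θ, y += 2.78·sin θ → (-29.7628, -19.1078, 308.2000°)

(-29.7628, -19.1078, 308.2000°)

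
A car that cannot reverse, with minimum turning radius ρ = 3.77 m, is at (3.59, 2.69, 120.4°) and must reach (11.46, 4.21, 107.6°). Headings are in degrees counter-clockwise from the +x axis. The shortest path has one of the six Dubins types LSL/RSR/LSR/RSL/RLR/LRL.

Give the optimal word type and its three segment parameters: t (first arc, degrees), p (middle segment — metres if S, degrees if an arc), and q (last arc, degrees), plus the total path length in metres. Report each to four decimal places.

Let ψ = atan2(Δy, Δx) = atan2(1.52, 7.87) = 10.9314° be the start→goal bearing.
Normalize: d = |goal − start| / ρ = 8.015441/3.77 = 2.126112, α = (θ_start − ψ) mod 360° = 109.4686° = 1.910587 rad, β = (θ_goal − ψ) mod 360° = 96.6686° = 1.687185 rad.
Common terms: sin α = 0.942824, cos α = -0.333290, sin β = 0.993234, cos β = -0.116126, cos(α−β) = 0.975149, d² = 4.520351. Work in radians in the unit-radius frame; every candidate has L = ρ·(t + p + q).
LSL: p² = 2 + d² − 2cos(α−β) + 2d(sin α − sin β) = 4.355698; p = √p² = 2.087031; φ = atan2(cos β − cos α, d + sin α − sin β) = 0.104243 rad; t = (φ − α) mod 2π = 4.476841 rad, q = (β − φ) mod 2π = 1.582942 rad → L = 3.77·(4.476841 + 2.087031 + 1.582942) = 3.77·8.146814 = 30.713489 m
RSR: p² = 2 + d² − 2cos(α−β) + 2d(sin β − sin α) = 4.784407; p = √p² = 2.187329; φ = atan2(cos α − cos β, d − sin α + sin β) = -0.099446 rad; t = (α − φ) mod 2π = 2.010034 rad, q = (φ − β) mod 2π = 4.496554 rad → L = 3.77·(2.010034 + 2.187329 + 4.496554) = 3.77·8.693916 = 32.776064 m
LSR: p² = d² − 2 + 2cos(α−β) + 2d(sin α + sin β) = 12.703205; p = √p² = 3.564156; φ = atan2(−cos α − cos β, d + sin α + sin β) − atan2(−2, p) = 0.621544 rad; t = (φ − α) mod 2π = 4.994142 rad, q = (φ − β) mod 2π = 5.217544 rad → L = 3.77·(4.994142 + 3.564156 + 5.217544) = 3.77·13.775842 = 51.934926 m
RSL: p² = d² − 2 + 2cos(α−β) − 2d(sin α + sin β) = -3.761905 < 0 → infeasible
RLR: c = (6 − d² + 2cos(α−β) + 2d(sin α − sin β))/8 = 0.401949; p = 2π − arccos c = 5.126033 rad; φ = atan2(cos α − cos β, d − sin α + sin β) = -0.099446 rad; t = (α − φ + p/2) mod 2π = 4.573050 rad, q = (α − β − t + p) mod 2π = 0.776385 rad → L = 3.77·(4.573050 + 5.126033 + 0.776385) = 3.77·10.475469 = 39.492518 m
LRL: c = (6 − d² + 2cos(α−β) − 2d(sin α − sin β))/8 = 0.455538; p = 2π − arccos c = 5.185365 rad; φ = atan2(cos β − cos α, d + sin α − sin β) = 0.104243 rad; t = (φ − α + p/2) mod 2π = 0.786338 rad, q = (β − α − t + p) mod 2π = 4.175625 rad → L = 3.77·(0.786338 + 5.185365 + 4.175625) = 3.77·10.147328 = 38.255428 m
Shortest: LSL with L = 30.713489 m ≈ 30.7135 m
Convert LSL to answer units (arcs ×180/π): t = 4.476841·180/π = 256.5041°, p = ρ·p = 3.77·2.087031 = 7.8681 m, q = 1.582942·180/π = 90.6959°, L = 30.7135 m.

LSL: t = 256.5041°, p = 7.8681 m, q = 90.6959°, L = 30.7135 m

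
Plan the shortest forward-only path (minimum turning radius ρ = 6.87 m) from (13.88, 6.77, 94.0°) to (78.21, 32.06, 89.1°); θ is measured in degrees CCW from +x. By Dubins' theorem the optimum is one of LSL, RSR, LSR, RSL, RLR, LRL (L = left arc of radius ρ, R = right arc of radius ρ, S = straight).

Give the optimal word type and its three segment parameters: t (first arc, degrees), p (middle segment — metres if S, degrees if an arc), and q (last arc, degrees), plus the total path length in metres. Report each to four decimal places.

RSL: t = 81.8824°, p = 54.7109 m, q = 76.9824°, L = 73.7594 m

Let ψ = atan2(Δy, Δx) = atan2(25.29, 64.33) = 21.4612° be the start→goal bearing.
Normalize: d = |goal − start| / ρ = 69.122594/6.87 = 10.061513, α = (θ_start − ψ) mod 360° = 72.5388° = 1.266040 rad, β = (θ_goal − ψ) mod 360° = 67.6388° = 1.180519 rad.
Common terms: sin α = 0.953920, cos α = 0.300061, sin β = 0.924804, cos β = 0.380445, cos(α−β) = 0.996345, d² = 101.234043. Work in radians in the unit-radius frame; every candidate has L = ρ·(t + p + q).
LSL: p² = 2 + d² − 2cos(α−β) + 2d(sin α − sin β) = 101.827265; p = √p² = 10.090950; φ = atan2(cos β − cos α, d + sin α − sin β) = 0.007966 rad; t = (φ − α) mod 2π = 5.025111 rad, q = (β − φ) mod 2π = 1.172553 rad → L = 6.87·(5.025111 + 10.090950 + 1.172553) = 6.87·16.288614 = 111.902777 m
RSR: p² = 2 + d² − 2cos(α−β) + 2d(sin β − sin α) = 100.655439; p = √p² = 10.032718; φ = atan2(cos α − cos β, d − sin α + sin β) = -0.008012 rad; t = (α − φ) mod 2π = 1.274053 rad, q = (φ − β) mod 2π = 5.094654 rad → L = 6.87·(1.274053 + 10.032718 + 5.094654) = 6.87·16.401425 = 112.677789 m
LSR: p² = d² − 2 + 2cos(α−β) + 2d(sin α + sin β) = 139.032341; p = √p² = 11.791198; φ = atan2(−cos α − cos β, d + sin α + sin β) − atan2(−2, p) = 0.111088 rad; t = (φ − α) mod 2π = 5.128233 rad, q = (φ − β) mod 2π = 5.213754 rad → L = 6.87·(5.128233 + 11.791198 + 5.213754) = 6.87·22.133185 = 152.054979 m
RSL: p² = d² − 2 + 2cos(α−β) − 2d(sin α + sin β) = 63.421126; p = √p² = 7.963738; φ = atan2(cos α + cos β, d − sin α − sin β) − atan2(2, p) = -0.163078 rad; t = (α − φ) mod 2π = 1.429118 rad, q = (β − φ) mod 2π = 1.343597 rad → L = 6.87·(1.429118 + 7.963738 + 1.343597) = 6.87·10.736453 = 73.759431 m
RLR: c = (6 − d² + 2cos(α−β) + 2d(sin α − sin β))/8 = -11.581930, |c| > 1 → infeasible
LRL: c = (6 − d² + 2cos(α−β) − 2d(sin α − sin β))/8 = -11.728408, |c| > 1 → infeasible
Shortest: RSL with L = 73.759431 m ≈ 73.7594 m
Convert RSL to answer units (arcs ×180/π): t = 1.429118·180/π = 81.8824°, p = ρ·p = 6.87·7.963738 = 54.7109 m, q = 1.343597·180/π = 76.9824°, L = 73.7594 m.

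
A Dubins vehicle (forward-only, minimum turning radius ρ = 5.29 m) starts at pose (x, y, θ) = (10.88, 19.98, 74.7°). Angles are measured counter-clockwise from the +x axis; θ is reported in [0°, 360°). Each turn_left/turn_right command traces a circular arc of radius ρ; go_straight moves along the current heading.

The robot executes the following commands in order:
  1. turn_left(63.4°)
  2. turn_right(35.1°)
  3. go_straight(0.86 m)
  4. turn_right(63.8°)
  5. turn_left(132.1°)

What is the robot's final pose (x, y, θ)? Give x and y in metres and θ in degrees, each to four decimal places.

(6.7630, 43.5167, 171.3000°)

set_pose: (x, y, θ) = (10.8800, 19.9800, 74.7000°), ρ = 5.29
turn_left(63.4°): centre at ρ to the left, rotate +63.4° → (9.3103, 25.3133, 138.1000°)
turn_right(35.1°): centre at ρ to the right, rotate −35.1° → (7.6887, 28.0607, 103.0000°)
go_straight(0.86): x += 0.86·cos θ, y += 0.86·sin θ → (7.4953, 28.8987, 103.0000°)
turn_right(63.8°): centre at ρ to the right, rotate −63.8° → (9.3063, 34.1881, 39.2000°)
turn_left(132.1°): centre at ρ to the left, rotate +132.1° → (6.7630, 43.5167, 171.3000°)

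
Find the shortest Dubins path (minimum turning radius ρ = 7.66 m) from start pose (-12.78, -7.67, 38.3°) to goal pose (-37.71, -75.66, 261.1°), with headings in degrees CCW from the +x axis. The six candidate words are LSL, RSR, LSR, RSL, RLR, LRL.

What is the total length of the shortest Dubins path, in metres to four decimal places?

89.8041 m

Let ψ = atan2(Δy, Δx) = atan2(-67.99, -24.93) = -110.1366° be the start→goal bearing.
Normalize: d = |goal − start| / ρ = 72.416469/7.66 = 9.453847, α = (θ_start − ψ) mod 360° = 148.4366° = 2.590707 rad, β = (θ_goal − ψ) mod 360° = 11.2366° = 0.196115 rad.
Common terms: sin α = 0.523442, cos α = -0.852061, sin β = 0.194860, cos β = 0.980831, cos(α−β) = -0.733730, d² = 89.375226. Work in radians in the unit-radius frame; every candidate has L = ρ·(t + p + q).
LSL: p² = 2 + d² − 2cos(α−β) + 2d(sin α − sin β) = 99.055420; p = √p² = 9.952659; φ = atan2(cos β − cos α, d + sin α − sin β) = 0.185218 rad; t = (φ − α) mod 2π = 3.877697 rad, q = (β − φ) mod 2π = 0.010897 rad → L = 7.66·(3.877697 + 9.952659 + 0.010897) = 7.66·13.841253 = 106.023994 m
RSR: p² = 2 + d² − 2cos(α−β) + 2d(sin β − sin α) = 86.629951; p = √p² = 9.307521; φ = atan2(cos α − cos β, d − sin α + sin β) = -0.198221 rad; t = (α − φ) mod 2π = 2.788928 rad, q = (φ − β) mod 2π = 5.888849 rad → L = 7.66·(2.788928 + 9.307521 + 5.888849) = 7.66·17.985298 = 137.767385 m
LSR: p² = d² − 2 + 2cos(α−β) + 2d(sin α + sin β) = 99.489211; p = √p² = 9.974428; φ = atan2(−cos α − cos β, d + sin α + sin β) − atan2(−2, p) = 0.185230 rad; t = (φ − α) mod 2π = 3.877709 rad, q = (φ − β) mod 2π = 6.272301 rad → L = 7.66·(3.877709 + 9.974428 + 6.272301) = 7.66·20.124437 = 154.153191 m
RSL: p² = d² − 2 + 2cos(α−β) − 2d(sin α + sin β) = 72.326321; p = √p² = 8.504488; φ = atan2(cos α + cos β, d − sin α − sin β) − atan2(2, p) = -0.216233 rad; t = (α − φ) mod 2π = 2.806940 rad, q = (β − φ) mod 2π = 0.412348 rad → L = 7.66·(2.806940 + 8.504488 + 0.412348) = 7.66·11.723776 = 89.804124 m
RLR: c = (6 − d² + 2cos(α−β) + 2d(sin α − sin β))/8 = -9.828744, |c| > 1 → infeasible
LRL: c = (6 − d² + 2cos(α−β) − 2d(sin α − sin β))/8 = -11.381928, |c| > 1 → infeasible
Shortest: RSL with L = 89.804124 m ≈ 89.8041 m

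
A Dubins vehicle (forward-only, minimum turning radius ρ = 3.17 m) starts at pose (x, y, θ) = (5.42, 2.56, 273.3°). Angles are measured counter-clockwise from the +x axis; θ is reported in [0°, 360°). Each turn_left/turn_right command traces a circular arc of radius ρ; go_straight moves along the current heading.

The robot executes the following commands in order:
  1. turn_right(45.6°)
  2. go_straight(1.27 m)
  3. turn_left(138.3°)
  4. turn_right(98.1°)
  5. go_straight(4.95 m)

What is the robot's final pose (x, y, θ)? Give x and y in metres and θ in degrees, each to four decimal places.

set_pose: (x, y, θ) = (5.4200, 2.5600, 273.3000°), ρ = 3.17
turn_right(45.6°): centre at ρ to the right, rotate −45.6° → (4.5999, 0.2441, 227.7000°)
go_straight(1.27): x += 1.27·cos θ, y += 1.27·sin θ → (3.7452, -0.6953, 227.7000°)
turn_left(138.3°): centre at ρ to the left, rotate +138.3° → (6.4211, -5.9813, 366.0000° ≡ 6.0000°)
turn_right(98.1°): centre at ρ to the right, rotate −98.1° → (9.9204, -9.2501, -92.1000° ≡ 267.9000°)
go_straight(4.95): x += 4.95·cos θ, y += 4.95·sin θ → (9.7390, -14.1968, 267.9000°)

(9.7390, -14.1968, 267.9000°)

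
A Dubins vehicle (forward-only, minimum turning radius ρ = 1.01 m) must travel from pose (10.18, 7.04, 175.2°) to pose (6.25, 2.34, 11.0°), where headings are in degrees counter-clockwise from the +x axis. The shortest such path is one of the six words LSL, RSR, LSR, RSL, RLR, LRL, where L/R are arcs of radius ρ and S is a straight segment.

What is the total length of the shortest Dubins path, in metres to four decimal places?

8.3104 m

Let ψ = atan2(Δy, Δx) = atan2(-4.70, -3.93) = -129.9014° be the start→goal bearing.
Normalize: d = |goal − start| / ρ = 6.126573/1.01 = 6.065914, α = (θ_start − ψ) mod 360° = 305.1014° = 5.325023 rad, β = (θ_goal − ψ) mod 360° = 140.9014° = 2.459193 rad.
Common terms: sin α = -0.818136, cos α = 0.575025, sin β = 0.630657, cos β = -0.776061, cos(α−β) = -0.962218, d² = 36.795314. Work in radians in the unit-radius frame; every candidate has L = ρ·(t + p + q).
LSL: p² = 2 + d² − 2cos(α−β) + 2d(sin α − sin β) = 23.143238; p = √p² = 4.810742; φ = atan2(cos β − cos α, d + sin α − sin β) = -0.284677 rad; t = (φ − α) mod 2π = 0.673485 rad, q = (β − φ) mod 2π = 2.743870 rad → L = 1.01·(0.673485 + 4.810742 + 2.743870) = 1.01·8.228097 = 8.310378 m
RSR: p² = 2 + d² − 2cos(α−β) + 2d(sin β − sin α) = 58.296263; p = √p² = 7.635199; φ = atan2(cos α − cos β, d − sin α + sin β) = 0.177892 rad; t = (α − φ) mod 2π = 5.147132 rad, q = (φ − β) mod 2π = 4.001884 rad → L = 1.01·(5.147132 + 7.635199 + 4.001884) = 1.01·16.784215 = 16.952057 m
LSR: p² = d² − 2 + 2cos(α−β) + 2d(sin α + sin β) = 30.596419; p = √p² = 5.531403; φ = atan2(−cos α − cos β, d + sin α + sin β) − atan2(−2, p) = 0.381132 rad; t = (φ − α) mod 2π = 1.339294 rad, q = (φ − β) mod 2π = 4.205125 rad → L = 1.01·(1.339294 + 5.531403 + 4.205125) = 1.01·11.075822 = 11.186580 m
RSL: p² = d² − 2 + 2cos(α−β) − 2d(sin α + sin β) = 35.145338; p = √p² = 5.928350; φ = atan2(cos α + cos β, d − sin α − sin β) − atan2(2, p) = -0.357509 rad; t = (α − φ) mod 2π = 5.682533 rad, q = (β − φ) mod 2π = 2.816702 rad → L = 1.01·(5.682533 + 5.928350 + 2.816702) = 1.01·14.427585 = 14.571861 m
RLR: c = (6 − d² + 2cos(α−β) + 2d(sin α − sin β))/8 = -6.287033, |c| > 1 → infeasible
LRL: c = (6 − d² + 2cos(α−β) − 2d(sin α − sin β))/8 = -1.892905, |c| > 1 → infeasible
Shortest: LSL with L = 8.310378 m ≈ 8.3104 m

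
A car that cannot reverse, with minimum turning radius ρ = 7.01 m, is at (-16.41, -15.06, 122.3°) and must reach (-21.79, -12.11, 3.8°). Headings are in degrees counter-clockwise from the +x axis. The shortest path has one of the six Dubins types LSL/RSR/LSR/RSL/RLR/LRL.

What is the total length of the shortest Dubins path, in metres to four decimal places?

Let ψ = atan2(Δy, Δx) = atan2(2.95, -5.38) = 151.2628° be the start→goal bearing.
Normalize: d = |goal − start| / ρ = 6.135707/7.01 = 0.875279, α = (θ_start − ψ) mod 360° = 331.0372° = 5.777688 rad, β = (θ_goal − ψ) mod 360° = 212.5372° = 3.709473 rad.
Common terms: sin α = -0.484242, cos α = 0.874934, sin β = -0.537846, cos β = -0.843043, cos(α−β) = -0.477159, d² = 0.766114. Work in radians in the unit-radius frame; every candidate has L = ρ·(t + p + q).
LSL: p² = 2 + d² − 2cos(α−β) + 2d(sin α − sin β) = 3.814268; p = √p² = 1.953015; φ = atan2(cos β − cos α, d + sin α − sin β) = -1.075133 rad; t = (φ − α) mod 2π = 5.713549 rad, q = (β − φ) mod 2π = 4.784606 rad → L = 7.01·(5.713549 + 1.953015 + 4.784606) = 7.01·12.451171 = 87.282706 m
RSR: p² = 2 + d² − 2cos(α−β) + 2d(sin β − sin α) = 3.626594; p = √p² = 1.904362; φ = atan2(cos α − cos β, d − sin α + sin β) = 1.124675 rad; t = (α − φ) mod 2π = 4.653014 rad, q = (φ − β) mod 2π = 3.698387 rad → L = 7.01·(4.653014 + 1.904362 + 3.698387) = 7.01·10.255762 = 71.892894 m
LSR: p² = d² − 2 + 2cos(α−β) + 2d(sin α + sin β) = -3.977430 < 0 → infeasible
RSL: p² = d² − 2 + 2cos(α−β) − 2d(sin α + sin β) = -0.398978 < 0 → infeasible
RLR: c = (6 − d² + 2cos(α−β) + 2d(sin α − sin β))/8 = 0.546676; p = 2π − arccos c = 5.290778 rad; φ = atan2(cos α − cos β, d − sin α + sin β) = 1.124675 rad; t = (α − φ + p/2) mod 2π = 1.015217 rad, q = (α − β − t + p) mod 2π = 0.060591 rad → L = 7.01·(1.015217 + 5.290778 + 0.060591) = 7.01·6.366586 = 44.629767 m
LRL: c = (6 − d² + 2cos(α−β) − 2d(sin α − sin β))/8 = 0.523216; p = 2π − arccos c = 5.263010 rad; φ = atan2(cos β − cos α, d + sin α − sin β) = -1.075133 rad; t = (φ − α + p/2) mod 2π = 2.061869 rad, q = (β − α − t + p) mod 2π = 1.132926 rad → L = 7.01·(2.061869 + 5.263010 + 1.132926) = 7.01·8.457805 = 59.289211 m
Shortest: RLR with L = 44.629767 m ≈ 44.6298 m

44.6298 m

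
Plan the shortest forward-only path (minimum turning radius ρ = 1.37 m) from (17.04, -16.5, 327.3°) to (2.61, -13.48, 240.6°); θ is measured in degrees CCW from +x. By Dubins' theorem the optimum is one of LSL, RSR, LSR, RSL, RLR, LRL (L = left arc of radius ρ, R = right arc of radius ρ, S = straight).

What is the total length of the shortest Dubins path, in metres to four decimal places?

18.9871 m

Let ψ = atan2(Δy, Δx) = atan2(3.02, -14.43) = 168.1794° be the start→goal bearing.
Normalize: d = |goal − start| / ρ = 14.742635/1.37 = 10.761048, α = (θ_start − ψ) mod 360° = 159.1206° = 2.777178 rad, β = (θ_goal − ψ) mod 360° = 72.4206° = 1.263978 rad.
Common terms: sin α = 0.356402, cos α = -0.934333, sin β = 0.953299, cos β = 0.302027, cos(α−β) = 0.057564, d² = 115.800149. Work in radians in the unit-radius frame; every candidate has L = ρ·(t + p + q).
LSL: p² = 2 + d² − 2cos(α−β) + 2d(sin α − sin β) = 104.838540; p = √p² = 10.239069; φ = atan2(cos β − cos α, d + sin α − sin β) = 0.121045 rad; t = (φ − α) mod 2π = 3.627051 rad, q = (β − φ) mod 2π = 1.142933 rad → L = 1.37·(3.627051 + 10.239069 + 1.142933) = 1.37·15.009054 = 20.562404 m
RSR: p² = 2 + d² − 2cos(α−β) + 2d(sin β − sin α) = 130.531502; p = √p² = 11.425038; φ = atan2(cos α − cos β, d − sin α + sin β) = -0.108427 rad; t = (α − φ) mod 2π = 2.885606 rad, q = (φ − β) mod 2π = 4.910780 rad → L = 1.37·(2.885606 + 11.425038 + 4.910780) = 1.37·19.221424 = 26.333351 m
LSR: p² = d² − 2 + 2cos(α−β) + 2d(sin α + sin β) = 142.102795; p = √p² = 11.920688; φ = atan2(−cos α − cos β, d + sin α + sin β) − atan2(−2, p) = 0.218563 rad; t = (φ − α) mod 2π = 3.724570 rad, q = (φ − β) mod 2π = 5.237770 rad → L = 1.37·(3.724570 + 11.920688 + 5.237770) = 1.37·20.883028 = 28.609748 m
RSL: p² = d² − 2 + 2cos(α−β) − 2d(sin α + sin β) = 85.727759; p = √p² = 9.258929; φ = atan2(cos α + cos β, d − sin α − sin β) − atan2(2, p) = -0.279541 rad; t = (α − φ) mod 2π = 3.056719 rad, q = (β − φ) mod 2π = 1.543519 rad → L = 1.37·(3.056719 + 9.258929 + 1.543519) = 1.37·13.859166 = 18.987058 m
RLR: c = (6 − d² + 2cos(α−β) + 2d(sin α − sin β))/8 = -15.316438, |c| > 1 → infeasible
LRL: c = (6 − d² + 2cos(α−β) − 2d(sin α − sin β))/8 = -12.104818, |c| > 1 → infeasible
Shortest: RSL with L = 18.987058 m ≈ 18.9871 m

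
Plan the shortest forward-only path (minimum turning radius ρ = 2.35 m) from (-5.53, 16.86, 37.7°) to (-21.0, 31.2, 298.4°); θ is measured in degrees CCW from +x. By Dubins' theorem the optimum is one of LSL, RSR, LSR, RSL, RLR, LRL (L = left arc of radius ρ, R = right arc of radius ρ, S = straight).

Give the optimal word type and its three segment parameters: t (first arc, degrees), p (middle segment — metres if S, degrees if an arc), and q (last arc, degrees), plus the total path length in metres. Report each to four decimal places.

Let ψ = atan2(Δy, Δx) = atan2(14.34, -15.47) = 137.1709° be the start→goal bearing.
Normalize: d = |goal − start| / ρ = 21.093992/2.35 = 8.976167, α = (θ_start − ψ) mod 360° = 260.5291° = 4.547091 rad, β = (θ_goal − ψ) mod 360° = 161.2291° = 2.813979 rad.
Common terms: sin α = -0.986369, cos α = -0.164546, sin β = 0.321784, cos β = -0.946813, cos(α−β) = -0.161604, d² = 80.571571. Work in radians in the unit-radius frame; every candidate has L = ρ·(t + p + q).
LSL: p² = 2 + d² − 2cos(α−β) + 2d(sin α − sin β) = 59.410369; p = √p² = 7.707812; φ = atan2(cos β − cos α, d + sin α − sin β) = -0.101665 rad; t = (φ − α) mod 2π = 1.634429 rad, q = (β − φ) mod 2π = 2.915645 rad → L = 2.35·(1.634429 + 7.707812 + 2.915645) = 2.35·12.257886 = 28.806031 m
RSR: p² = 2 + d² − 2cos(α−β) + 2d(sin β − sin α) = 106.379188; p = √p² = 10.314029; φ = atan2(cos α − cos β, d − sin α + sin β) = 0.075918 rad; t = (α − φ) mod 2π = 4.471173 rad, q = (φ − β) mod 2π = 3.545124 rad → L = 2.35·(4.471173 + 10.314029 + 3.545124) = 2.35·18.330326 = 43.076266 m
LSR: p² = d² − 2 + 2cos(α−β) + 2d(sin α + sin β) = 66.317507; p = √p² = 8.143556; φ = atan2(−cos α − cos β, d + sin α + sin β) − atan2(−2, p) = 0.373750 rad; t = (φ − α) mod 2π = 2.109844 rad, q = (φ − β) mod 2π = 3.842956 rad → L = 2.35·(2.109844 + 8.143556 + 3.842956) = 2.35·14.096356 = 33.126438 m
RSL: p² = d² − 2 + 2cos(α−β) − 2d(sin α + sin β) = 90.179220; p = √p² = 9.496274; φ = atan2(cos α + cos β, d − sin α − sin β) − atan2(2, p) = -0.322346 rad; t = (α − φ) mod 2π = 4.869437 rad, q = (β − φ) mod 2π = 3.136325 rad → L = 2.35·(4.869437 + 9.496274 + 3.136325) = 2.35·17.502037 = 41.129786 m
RLR: c = (6 − d² + 2cos(α−β) + 2d(sin α − sin β))/8 = -12.297398, |c| > 1 → infeasible
LRL: c = (6 − d² + 2cos(α−β) − 2d(sin α − sin β))/8 = -6.426296, |c| > 1 → infeasible
Shortest: LSL with L = 28.806031 m ≈ 28.8060 m
Convert LSL to answer units (arcs ×180/π): t = 1.634429·180/π = 93.6459°, p = ρ·p = 2.35·7.707812 = 18.1134 m, q = 2.915645·180/π = 167.0541°, L = 28.8060 m.

LSL: t = 93.6459°, p = 18.1134 m, q = 167.0541°, L = 28.8060 m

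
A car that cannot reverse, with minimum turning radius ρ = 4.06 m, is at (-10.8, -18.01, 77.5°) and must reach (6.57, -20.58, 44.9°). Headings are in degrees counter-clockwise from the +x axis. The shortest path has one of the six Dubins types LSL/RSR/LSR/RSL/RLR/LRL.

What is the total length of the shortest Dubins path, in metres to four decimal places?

Let ψ = atan2(Δy, Δx) = atan2(-2.57, 17.37) = -8.4162° be the start→goal bearing.
Normalize: d = |goal − start| / ρ = 17.559095/4.06 = 4.324900, α = (θ_start − ψ) mod 360° = 85.9162° = 1.499521 rad, β = (θ_goal − ψ) mod 360° = 53.3162° = 0.930543 rad.
Common terms: sin α = 0.997461, cos α = 0.071215, sin β = 0.801945, cos β = 0.597398, cos(α−β) = 0.842452, d² = 18.704761. Work in radians in the unit-radius frame; every candidate has L = ρ·(t + p + q).
LSL: p² = 2 + d² − 2cos(α−β) + 2d(sin α − sin β) = 20.711033; p = √p² = 4.550938; φ = atan2(cos β − cos α, d + sin α − sin β) = 0.115880 rad; t = (φ − α) mod 2π = 4.899545 rad, q = (β − φ) mod 2π = 0.814663 rad → L = 4.06·(4.899545 + 4.550938 + 0.814663) = 4.06·10.265146 = 41.676491 m
RSR: p² = 2 + d² − 2cos(α−β) + 2d(sin β − sin α) = 17.328680; p = √p² = 4.162773; φ = atan2(cos α − cos β, d − sin α + sin β) = -0.126741 rad; t = (α − φ) mod 2π = 1.626262 rad, q = (φ − β) mod 2π = 5.225901 rad → L = 4.06·(1.626262 + 4.162773 + 5.225901) = 4.06·11.014936 = 44.720639 m
LSR: p² = d² − 2 + 2cos(α−β) + 2d(sin α + sin β) = 33.954165; p = √p² = 5.827020; φ = atan2(−cos α − cos β, d + sin α + sin β) − atan2(−2, p) = 0.221887 rad; t = (φ − α) mod 2π = 5.005551 rad, q = (φ − β) mod 2π = 5.574529 rad → L = 4.06·(5.005551 + 5.827020 + 5.574529) = 4.06·16.407100 = 66.612826 m
RSL: p² = d² − 2 + 2cos(α−β) − 2d(sin α + sin β) = 2.825166; p = √p² = 1.680823; φ = atan2(cos α + cos β, d − sin α − sin β) − atan2(2, p) = -0.613087 rad; t = (α − φ) mod 2π = 2.112608 rad, q = (β − φ) mod 2π = 1.543631 rad → L = 4.06·(2.112608 + 1.680823 + 1.543631) = 4.06·5.337062 = 21.668471 m
RLR: c = (6 − d² + 2cos(α−β) + 2d(sin α − sin β))/8 = -1.166085, |c| > 1 → infeasible
LRL: c = (6 − d² + 2cos(α−β) − 2d(sin α − sin β))/8 = -1.588879, |c| > 1 → infeasible
Shortest: RSL with L = 21.668471 m ≈ 21.6685 m

21.6685 m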